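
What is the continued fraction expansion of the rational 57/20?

Run the Euclidean algorithm on 57 and 20; the successive quotients are the partial quotients a_0, a_1, ... (each step inverts the fractional part left over by the previous one):
  57 = 2*20 + 17, so a_0 = 2.
  20 = 1*17 + 3, so a_1 = 1.
  17 = 5*3 + 2, so a_2 = 5.
  3 = 1*2 + 1, so a_3 = 1.
  2 = 2*1 + 0, so a_4 = 2.
The remainder reaches 0 after 5 divisions, so the expansion has 5 partial quotients, read off in order.

[2; 1, 5, 1, 2]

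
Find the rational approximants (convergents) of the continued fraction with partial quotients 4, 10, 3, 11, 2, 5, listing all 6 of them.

4/1, 41/10, 127/31, 1438/351, 3003/733, 16453/4016

Using the convergent recurrence p_i = a_i*p_{i-1} + p_{i-2}, q_i = a_i*q_{i-1} + q_{i-2} with p_{-2}=0, p_{-1}=1, q_{-2}=1, q_{-1}=0:
  i=0: a_0=4, p_0 = 4*1 + 0 = 4, q_0 = 4*0 + 1 = 1.
  i=1: a_1=10, p_1 = 10*4 + 1 = 41, q_1 = 10*1 + 0 = 10.
  i=2: a_2=3, p_2 = 3*41 + 4 = 127, q_2 = 3*10 + 1 = 31.
  i=3: a_3=11, p_3 = 11*127 + 41 = 1438, q_3 = 11*31 + 10 = 351.
  i=4: a_4=2, p_4 = 2*1438 + 127 = 3003, q_4 = 2*351 + 31 = 733.
  i=5: a_5=5, p_5 = 5*3003 + 1438 = 16453, q_5 = 5*733 + 351 = 4016.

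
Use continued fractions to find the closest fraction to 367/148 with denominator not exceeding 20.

47/19

Expand x = 367/148 as a continued fraction with the Euclidean algorithm:
  367 = 2*148 + 71, so a_0 = 2.
  148 = 2*71 + 6, so a_1 = 2.
  71 = 11*6 + 5, so a_2 = 11.
  6 = 1*5 + 1, so a_3 = 1.
  5 = 5*1 + 0, so a_4 = 5.
so x = [2; 2, 11, 1, 5].
Convergents (p_i = a_i*p_{i-1} + p_{i-2}, q_i = a_i*q_{i-1} + q_{i-2} with p_{-2}=0, p_{-1}=1, q_{-2}=1, q_{-1}=0), until the denominator exceeds 20:
  i=0: a_0=2, p_0 = 2*1 + 0 = 2, q_0 = 2*0 + 1 = 1.
  i=1: a_1=2, p_1 = 2*2 + 1 = 5, q_1 = 2*1 + 0 = 2.
  i=2: a_2=11, p_2 = 11*5 + 2 = 57, q_2 = 11*2 + 1 = 23.
q_2 = 23 > 20, so the last convergent with denominator <= 20 is p_1/q_1 = 5/2.
The closest fraction with denominator <= 20 is either p_1/q_1 or the intermediate fraction (k*p_1 + p_0)/(k*q_1 + q_0) with the largest k >= 1 whose denominator stays <= 20; these approach x as k grows, and every other convergent or intermediate fraction in range is farther away.
Largest k: floor((20 - q_0)/q_1) = floor((20 - 1)/2) = 9.
That gives (9*5 + 2)/(9*2 + 1) = 47/19.
Compare the errors: |x - 5/2| = |367*2 - 5*148|/(148*2) = 6/296, and |x - 47/19| = |367*19 - 47*148|/(148*19) = 17/2812.
Cross-multiplying, 17*296 = 5032 < 16872 = 6*2812, so 17/2812 is smaller: the intermediate fraction 47/19 is closer to x than 5/2.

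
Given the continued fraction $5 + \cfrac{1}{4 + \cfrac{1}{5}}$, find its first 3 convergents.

Using the convergent recurrence p_i = a_i*p_{i-1} + p_{i-2}, q_i = a_i*q_{i-1} + q_{i-2} with p_{-2}=0, p_{-1}=1, q_{-2}=1, q_{-1}=0:
  i=0: a_0=5, p_0 = 5*1 + 0 = 5, q_0 = 5*0 + 1 = 1.
  i=1: a_1=4, p_1 = 4*5 + 1 = 21, q_1 = 4*1 + 0 = 4.
  i=2: a_2=5, p_2 = 5*21 + 5 = 110, q_2 = 5*4 + 1 = 21.

5/1, 21/4, 110/21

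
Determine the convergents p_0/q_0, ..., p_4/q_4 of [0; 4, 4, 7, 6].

0/1, 1/4, 4/17, 29/123, 178/755

Using the convergent recurrence p_i = a_i*p_{i-1} + p_{i-2}, q_i = a_i*q_{i-1} + q_{i-2} with p_{-2}=0, p_{-1}=1, q_{-2}=1, q_{-1}=0:
  i=0: a_0=0, p_0 = 0*1 + 0 = 0, q_0 = 0*0 + 1 = 1.
  i=1: a_1=4, p_1 = 4*0 + 1 = 1, q_1 = 4*1 + 0 = 4.
  i=2: a_2=4, p_2 = 4*1 + 0 = 4, q_2 = 4*4 + 1 = 17.
  i=3: a_3=7, p_3 = 7*4 + 1 = 29, q_3 = 7*17 + 4 = 123.
  i=4: a_4=6, p_4 = 6*29 + 4 = 178, q_4 = 6*123 + 17 = 755.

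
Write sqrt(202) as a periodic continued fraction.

Write x_i = (sqrt(202) + m_i)/d_i with (m_0, d_0) = (0, 1). a_0 = floor(sqrt(202)) = 14, since 14^2 = 196 <= 202 < 225 = 15^2.
Iterate m_{i+1} = d_i*a_i - m_i, d_{i+1} = (202 - m_{i+1}^2)/d_i, a_{i+1} = floor((a_0 + m_{i+1})/d_{i+1}):
  m_1 = 1*14 - 0 = 14, d_1 = (202 - 14^2)/1 = 6/1 = 6, a_1 = floor((14 + 14)/6) = 4.
  m_2 = 6*4 - 14 = 10, d_2 = (202 - 10^2)/6 = 102/6 = 17, a_2 = floor((14 + 10)/17) = 1.
  m_3 = 17*1 - 10 = 7, d_3 = (202 - 7^2)/17 = 153/17 = 9, a_3 = floor((14 + 7)/9) = 2.
  m_4 = 9*2 - 7 = 11, d_4 = (202 - 11^2)/9 = 81/9 = 9, a_4 = floor((14 + 11)/9) = 2.
  m_5 = 9*2 - 11 = 7, d_5 = (202 - 7^2)/9 = 153/9 = 17, a_5 = floor((14 + 7)/17) = 1.
  m_6 = 17*1 - 7 = 10, d_6 = (202 - 10^2)/17 = 102/17 = 6, a_6 = floor((14 + 10)/6) = 4.
  m_7 = 6*4 - 10 = 14, d_7 = (202 - 14^2)/6 = 6/6 = 1, a_7 = floor((14 + 14)/1) = 28.
  m_8 = 1*28 - 14 = 14, d_8 = (202 - 14^2)/1 = 6/1 = 6: (m_8, d_8) = (m_1, d_1) = (14, 6), so from here the quotients repeat a_1, ..., a_7; the period length is 7.
Hence the expansion of sqrt(202) is a_0 = 14 followed by the repeating block 4, 1, 2, 2, 1, 4, 28 (period 7).

[14; (4, 1, 2, 2, 1, 4, 28)]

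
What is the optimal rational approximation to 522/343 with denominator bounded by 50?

Expand x = 522/343 as a continued fraction with the Euclidean algorithm:
  522 = 1*343 + 179, so a_0 = 1.
  343 = 1*179 + 164, so a_1 = 1.
  179 = 1*164 + 15, so a_2 = 1.
  164 = 10*15 + 14, so a_3 = 10.
  15 = 1*14 + 1, so a_4 = 1.
  14 = 14*1 + 0, so a_5 = 14.
so x = [1; 1, 1, 10, 1, 14].
Convergents (p_i = a_i*p_{i-1} + p_{i-2}, q_i = a_i*q_{i-1} + q_{i-2} with p_{-2}=0, p_{-1}=1, q_{-2}=1, q_{-1}=0), until the denominator exceeds 50:
  i=0: a_0=1, p_0 = 1*1 + 0 = 1, q_0 = 1*0 + 1 = 1.
  i=1: a_1=1, p_1 = 1*1 + 1 = 2, q_1 = 1*1 + 0 = 1.
  i=2: a_2=1, p_2 = 1*2 + 1 = 3, q_2 = 1*1 + 1 = 2.
  i=3: a_3=10, p_3 = 10*3 + 2 = 32, q_3 = 10*2 + 1 = 21.
  i=4: a_4=1, p_4 = 1*32 + 3 = 35, q_4 = 1*21 + 2 = 23.
  i=5: a_5=14, p_5 = 14*35 + 32 = 522, q_5 = 14*23 + 21 = 343.
q_5 = 343 > 50, so the last convergent with denominator <= 50 is p_4/q_4 = 35/23.
The closest fraction with denominator <= 50 is either p_4/q_4 or the intermediate fraction (k*p_4 + p_3)/(k*q_4 + q_3) with the largest k >= 1 whose denominator stays <= 50; these approach x as k grows, and every other convergent or intermediate fraction in range is farther away.
Largest k: floor((50 - q_3)/q_4) = floor((50 - 21)/23) = 1.
That gives (1*35 + 32)/(1*23 + 21) = 67/44.
Compare the errors: |x - 35/23| = |522*23 - 35*343|/(343*23) = 1/7889, and |x - 67/44| = |522*44 - 67*343|/(343*44) = 13/15092.
Cross-multiplying, 1*15092 = 15092 < 102557 = 13*7889, so 1/7889 is smaller: the convergent 35/23 is closer to x than 67/44.

35/23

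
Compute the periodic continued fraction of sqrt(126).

[11; (4, 2, 4, 22)]

Write x_i = (sqrt(126) + m_i)/d_i with (m_0, d_0) = (0, 1). a_0 = floor(sqrt(126)) = 11, since 11^2 = 121 <= 126 < 144 = 12^2.
Iterate m_{i+1} = d_i*a_i - m_i, d_{i+1} = (126 - m_{i+1}^2)/d_i, a_{i+1} = floor((a_0 + m_{i+1})/d_{i+1}):
  m_1 = 1*11 - 0 = 11, d_1 = (126 - 11^2)/1 = 5/1 = 5, a_1 = floor((11 + 11)/5) = 4.
  m_2 = 5*4 - 11 = 9, d_2 = (126 - 9^2)/5 = 45/5 = 9, a_2 = floor((11 + 9)/9) = 2.
  m_3 = 9*2 - 9 = 9, d_3 = (126 - 9^2)/9 = 45/9 = 5, a_3 = floor((11 + 9)/5) = 4.
  m_4 = 5*4 - 9 = 11, d_4 = (126 - 11^2)/5 = 5/5 = 1, a_4 = floor((11 + 11)/1) = 22.
  m_5 = 1*22 - 11 = 11, d_5 = (126 - 11^2)/1 = 5/1 = 5: (m_5, d_5) = (m_1, d_1) = (11, 5), so from here the quotients repeat a_1, ..., a_4; the period length is 4.
Hence the expansion of sqrt(126) is a_0 = 11 followed by the repeating block 4, 2, 4, 22 (period 4).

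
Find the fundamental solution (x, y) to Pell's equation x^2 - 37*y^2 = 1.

(x, y) = (73, 12)

First expand sqrt(37) as a continued fraction. With x_i = (sqrt(37) + m_i)/d_i and (m_0, d_0) = (0, 1): a_0 = floor(sqrt(37)) = 6, since 6^2 = 36 <= 37 < 49 = 7^2.
Iterate m_{i+1} = d_i*a_i - m_i, d_{i+1} = (37 - m_{i+1}^2)/d_i, a_{i+1} = floor((a_0 + m_{i+1})/d_{i+1}):
  m_1 = 1*6 - 0 = 6, d_1 = (37 - 6^2)/1 = 1/1 = 1, a_1 = floor((6 + 6)/1) = 12.
  m_2 = 1*12 - 6 = 6, d_2 = (37 - 6^2)/1 = 1/1 = 1: (m_2, d_2) = (m_1, d_1) = (6, 1), so from here the quotient a_1 repeats; the period length is 1.
So sqrt(37) = [6; (12)] with period length k = 1.
k is odd, so (p_{k-1}, q_{k-1}) only solves x^2 - 37y^2 = -1 and the fundamental solution of x^2 - 37y^2 = 1 is (p_{2k-1}, q_{2k-1}) = (p_1, q_1); compute convergents through index 1, running through the period twice.
Convergents (p_i = a_i*p_{i-1} + p_{i-2}, q_i = a_i*q_{i-1} + q_{i-2} with p_{-2}=0, p_{-1}=1, q_{-2}=1, q_{-1}=0):
  i=0: a_0=6, p_0 = 6*1 + 0 = 6, q_0 = 6*0 + 1 = 1.
  i=1: a_1=12, p_1 = 12*6 + 1 = 73, q_1 = 12*1 + 0 = 12.
Indeed p_0^2 - 37*q_0^2 = 36 - 37 = -1, not +1.
Check: 73^2 - 37*12^2 = 5329 - 5328 = 1, so (x, y) = (73, 12) solves the equation, and by the theorem it is the least positive solution.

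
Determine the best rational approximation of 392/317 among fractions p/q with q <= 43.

47/38

Expand x = 392/317 as a continued fraction with the Euclidean algorithm:
  392 = 1*317 + 75, so a_0 = 1.
  317 = 4*75 + 17, so a_1 = 4.
  75 = 4*17 + 7, so a_2 = 4.
  17 = 2*7 + 3, so a_3 = 2.
  7 = 2*3 + 1, so a_4 = 2.
  3 = 3*1 + 0, so a_5 = 3.
so x = [1; 4, 4, 2, 2, 3].
Convergents (p_i = a_i*p_{i-1} + p_{i-2}, q_i = a_i*q_{i-1} + q_{i-2} with p_{-2}=0, p_{-1}=1, q_{-2}=1, q_{-1}=0), until the denominator exceeds 43:
  i=0: a_0=1, p_0 = 1*1 + 0 = 1, q_0 = 1*0 + 1 = 1.
  i=1: a_1=4, p_1 = 4*1 + 1 = 5, q_1 = 4*1 + 0 = 4.
  i=2: a_2=4, p_2 = 4*5 + 1 = 21, q_2 = 4*4 + 1 = 17.
  i=3: a_3=2, p_3 = 2*21 + 5 = 47, q_3 = 2*17 + 4 = 38.
  i=4: a_4=2, p_4 = 2*47 + 21 = 115, q_4 = 2*38 + 17 = 93.
q_4 = 93 > 43, so the last convergent with denominator <= 43 is p_3/q_3 = 47/38.
The closest fraction with denominator <= 43 is either p_3/q_3 or the intermediate fraction (k*p_3 + p_2)/(k*q_3 + q_2) with the largest k >= 1 whose denominator stays <= 43; these approach x as k grows, and every other convergent or intermediate fraction in range is farther away.
Largest k: floor((43 - q_2)/q_3) = floor((43 - 17)/38) = 0.
Since k = 0, no intermediate fraction beyond p_3/q_3 has denominator <= 43, so the convergent 47/38 is the closest (its error is |392*38 - 47*317|/(317*38) = 3/12046).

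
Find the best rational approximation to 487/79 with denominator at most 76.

Expand x = 487/79 as a continued fraction with the Euclidean algorithm:
  487 = 6*79 + 13, so a_0 = 6.
  79 = 6*13 + 1, so a_1 = 6.
  13 = 13*1 + 0, so a_2 = 13.
so x = [6; 6, 13].
Convergents (p_i = a_i*p_{i-1} + p_{i-2}, q_i = a_i*q_{i-1} + q_{i-2} with p_{-2}=0, p_{-1}=1, q_{-2}=1, q_{-1}=0), until the denominator exceeds 76:
  i=0: a_0=6, p_0 = 6*1 + 0 = 6, q_0 = 6*0 + 1 = 1.
  i=1: a_1=6, p_1 = 6*6 + 1 = 37, q_1 = 6*1 + 0 = 6.
  i=2: a_2=13, p_2 = 13*37 + 6 = 487, q_2 = 13*6 + 1 = 79.
q_2 = 79 > 76, so the last convergent with denominator <= 76 is p_1/q_1 = 37/6.
The closest fraction with denominator <= 76 is either p_1/q_1 or the intermediate fraction (k*p_1 + p_0)/(k*q_1 + q_0) with the largest k >= 1 whose denominator stays <= 76; these approach x as k grows, and every other convergent or intermediate fraction in range is farther away.
Largest k: floor((76 - q_0)/q_1) = floor((76 - 1)/6) = 12.
That gives (12*37 + 6)/(12*6 + 1) = 450/73.
Compare the errors: |x - 37/6| = |487*6 - 37*79|/(79*6) = 1/474, and |x - 450/73| = |487*73 - 450*79|/(79*73) = 1/5767.
Cross-multiplying, 1*474 = 474 < 5767 = 1*5767, so 1/5767 is smaller: the intermediate fraction 450/73 is closer to x than 37/6.

450/73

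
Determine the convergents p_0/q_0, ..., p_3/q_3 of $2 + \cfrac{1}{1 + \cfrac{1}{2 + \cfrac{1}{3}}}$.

Using the convergent recurrence p_i = a_i*p_{i-1} + p_{i-2}, q_i = a_i*q_{i-1} + q_{i-2} with p_{-2}=0, p_{-1}=1, q_{-2}=1, q_{-1}=0:
  i=0: a_0=2, p_0 = 2*1 + 0 = 2, q_0 = 2*0 + 1 = 1.
  i=1: a_1=1, p_1 = 1*2 + 1 = 3, q_1 = 1*1 + 0 = 1.
  i=2: a_2=2, p_2 = 2*3 + 2 = 8, q_2 = 2*1 + 1 = 3.
  i=3: a_3=3, p_3 = 3*8 + 3 = 27, q_3 = 3*3 + 1 = 10.

2/1, 3/1, 8/3, 27/10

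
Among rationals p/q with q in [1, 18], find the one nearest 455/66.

62/9

Expand x = 455/66 as a continued fraction with the Euclidean algorithm:
  455 = 6*66 + 59, so a_0 = 6.
  66 = 1*59 + 7, so a_1 = 1.
  59 = 8*7 + 3, so a_2 = 8.
  7 = 2*3 + 1, so a_3 = 2.
  3 = 3*1 + 0, so a_4 = 3.
so x = [6; 1, 8, 2, 3].
Convergents (p_i = a_i*p_{i-1} + p_{i-2}, q_i = a_i*q_{i-1} + q_{i-2} with p_{-2}=0, p_{-1}=1, q_{-2}=1, q_{-1}=0), until the denominator exceeds 18:
  i=0: a_0=6, p_0 = 6*1 + 0 = 6, q_0 = 6*0 + 1 = 1.
  i=1: a_1=1, p_1 = 1*6 + 1 = 7, q_1 = 1*1 + 0 = 1.
  i=2: a_2=8, p_2 = 8*7 + 6 = 62, q_2 = 8*1 + 1 = 9.
  i=3: a_3=2, p_3 = 2*62 + 7 = 131, q_3 = 2*9 + 1 = 19.
q_3 = 19 > 18, so the last convergent with denominator <= 18 is p_2/q_2 = 62/9.
The closest fraction with denominator <= 18 is either p_2/q_2 or the intermediate fraction (k*p_2 + p_1)/(k*q_2 + q_1) with the largest k >= 1 whose denominator stays <= 18; these approach x as k grows, and every other convergent or intermediate fraction in range is farther away.
Largest k: floor((18 - q_1)/q_2) = floor((18 - 1)/9) = 1.
That gives (1*62 + 7)/(1*9 + 1) = 69/10.
Compare the errors: |x - 62/9| = |455*9 - 62*66|/(66*9) = 3/594, and |x - 69/10| = |455*10 - 69*66|/(66*10) = 4/660.
Cross-multiplying, 3*660 = 1980 < 2376 = 4*594, so 3/594 is smaller: the convergent 62/9 is closer to x than 69/10.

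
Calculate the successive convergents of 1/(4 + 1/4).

Using the convergent recurrence p_i = a_i*p_{i-1} + p_{i-2}, q_i = a_i*q_{i-1} + q_{i-2} with p_{-2}=0, p_{-1}=1, q_{-2}=1, q_{-1}=0:
  i=0: a_0=0, p_0 = 0*1 + 0 = 0, q_0 = 0*0 + 1 = 1.
  i=1: a_1=4, p_1 = 4*0 + 1 = 1, q_1 = 4*1 + 0 = 4.
  i=2: a_2=4, p_2 = 4*1 + 0 = 4, q_2 = 4*4 + 1 = 17.

0/1, 1/4, 4/17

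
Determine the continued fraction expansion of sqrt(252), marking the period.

Write x_i = (sqrt(252) + m_i)/d_i with (m_0, d_0) = (0, 1). a_0 = floor(sqrt(252)) = 15, since 15^2 = 225 <= 252 < 256 = 16^2.
Iterate m_{i+1} = d_i*a_i - m_i, d_{i+1} = (252 - m_{i+1}^2)/d_i, a_{i+1} = floor((a_0 + m_{i+1})/d_{i+1}):
  m_1 = 1*15 - 0 = 15, d_1 = (252 - 15^2)/1 = 27/1 = 27, a_1 = floor((15 + 15)/27) = 1.
  m_2 = 27*1 - 15 = 12, d_2 = (252 - 12^2)/27 = 108/27 = 4, a_2 = floor((15 + 12)/4) = 6.
  m_3 = 4*6 - 12 = 12, d_3 = (252 - 12^2)/4 = 108/4 = 27, a_3 = floor((15 + 12)/27) = 1.
  m_4 = 27*1 - 12 = 15, d_4 = (252 - 15^2)/27 = 27/27 = 1, a_4 = floor((15 + 15)/1) = 30.
  m_5 = 1*30 - 15 = 15, d_5 = (252 - 15^2)/1 = 27/1 = 27: (m_5, d_5) = (m_1, d_1) = (15, 27), so from here the quotients repeat a_1, ..., a_4; the period length is 4.
Hence the expansion of sqrt(252) is a_0 = 15 followed by the repeating block 1, 6, 1, 30 (period 4).

[15; (1, 6, 1, 30)]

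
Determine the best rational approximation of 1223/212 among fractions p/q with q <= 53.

75/13

Expand x = 1223/212 as a continued fraction with the Euclidean algorithm:
  1223 = 5*212 + 163, so a_0 = 5.
  212 = 1*163 + 49, so a_1 = 1.
  163 = 3*49 + 16, so a_2 = 3.
  49 = 3*16 + 1, so a_3 = 3.
  16 = 16*1 + 0, so a_4 = 16.
so x = [5; 1, 3, 3, 16].
Convergents (p_i = a_i*p_{i-1} + p_{i-2}, q_i = a_i*q_{i-1} + q_{i-2} with p_{-2}=0, p_{-1}=1, q_{-2}=1, q_{-1}=0), until the denominator exceeds 53:
  i=0: a_0=5, p_0 = 5*1 + 0 = 5, q_0 = 5*0 + 1 = 1.
  i=1: a_1=1, p_1 = 1*5 + 1 = 6, q_1 = 1*1 + 0 = 1.
  i=2: a_2=3, p_2 = 3*6 + 5 = 23, q_2 = 3*1 + 1 = 4.
  i=3: a_3=3, p_3 = 3*23 + 6 = 75, q_3 = 3*4 + 1 = 13.
  i=4: a_4=16, p_4 = 16*75 + 23 = 1223, q_4 = 16*13 + 4 = 212.
q_4 = 212 > 53, so the last convergent with denominator <= 53 is p_3/q_3 = 75/13.
The closest fraction with denominator <= 53 is either p_3/q_3 or the intermediate fraction (k*p_3 + p_2)/(k*q_3 + q_2) with the largest k >= 1 whose denominator stays <= 53; these approach x as k grows, and every other convergent or intermediate fraction in range is farther away.
Largest k: floor((53 - q_2)/q_3) = floor((53 - 4)/13) = 3.
That gives (3*75 + 23)/(3*13 + 4) = 248/43.
Compare the errors: |x - 75/13| = |1223*13 - 75*212|/(212*13) = 1/2756, and |x - 248/43| = |1223*43 - 248*212|/(212*43) = 13/9116.
Cross-multiplying, 1*9116 = 9116 < 35828 = 13*2756, so 1/2756 is smaller: the convergent 75/13 is closer to x than 248/43.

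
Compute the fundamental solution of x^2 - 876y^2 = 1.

(x, y) = (10951, 370)

First expand sqrt(876) as a continued fraction. With x_i = (sqrt(876) + m_i)/d_i and (m_0, d_0) = (0, 1): a_0 = floor(sqrt(876)) = 29, since 29^2 = 841 <= 876 < 900 = 30^2.
Iterate m_{i+1} = d_i*a_i - m_i, d_{i+1} = (876 - m_{i+1}^2)/d_i, a_{i+1} = floor((a_0 + m_{i+1})/d_{i+1}):
  m_1 = 1*29 - 0 = 29, d_1 = (876 - 29^2)/1 = 35/1 = 35, a_1 = floor((29 + 29)/35) = 1.
  m_2 = 35*1 - 29 = 6, d_2 = (876 - 6^2)/35 = 840/35 = 24, a_2 = floor((29 + 6)/24) = 1.
  m_3 = 24*1 - 6 = 18, d_3 = (876 - 18^2)/24 = 552/24 = 23, a_3 = floor((29 + 18)/23) = 2.
  m_4 = 23*2 - 18 = 28, d_4 = (876 - 28^2)/23 = 92/23 = 4, a_4 = floor((29 + 28)/4) = 14.
  m_5 = 4*14 - 28 = 28, d_5 = (876 - 28^2)/4 = 92/4 = 23, a_5 = floor((29 + 28)/23) = 2.
  m_6 = 23*2 - 28 = 18, d_6 = (876 - 18^2)/23 = 552/23 = 24, a_6 = floor((29 + 18)/24) = 1.
  m_7 = 24*1 - 18 = 6, d_7 = (876 - 6^2)/24 = 840/24 = 35, a_7 = floor((29 + 6)/35) = 1.
  m_8 = 35*1 - 6 = 29, d_8 = (876 - 29^2)/35 = 35/35 = 1, a_8 = floor((29 + 29)/1) = 58.
  m_9 = 1*58 - 29 = 29, d_9 = (876 - 29^2)/1 = 35/1 = 35: (m_9, d_9) = (m_1, d_1) = (29, 35), so from here the quotients repeat a_1, ..., a_8; the period length is 8.
So sqrt(876) = [29; (1, 1, 2, 14, 2, 1, 1, 58)] with period length k = 8.
k is even, so the fundamental solution of x^2 - 876y^2 = 1 is (p_{k-1}, q_{k-1}) = (p_7, q_7); compute convergents through index 7.
Convergents (p_i = a_i*p_{i-1} + p_{i-2}, q_i = a_i*q_{i-1} + q_{i-2} with p_{-2}=0, p_{-1}=1, q_{-2}=1, q_{-1}=0):
  i=0: a_0=29, p_0 = 29*1 + 0 = 29, q_0 = 29*0 + 1 = 1.
  i=1: a_1=1, p_1 = 1*29 + 1 = 30, q_1 = 1*1 + 0 = 1.
  i=2: a_2=1, p_2 = 1*30 + 29 = 59, q_2 = 1*1 + 1 = 2.
  i=3: a_3=2, p_3 = 2*59 + 30 = 148, q_3 = 2*2 + 1 = 5.
  i=4: a_4=14, p_4 = 14*148 + 59 = 2131, q_4 = 14*5 + 2 = 72.
  i=5: a_5=2, p_5 = 2*2131 + 148 = 4410, q_5 = 2*72 + 5 = 149.
  i=6: a_6=1, p_6 = 1*4410 + 2131 = 6541, q_6 = 1*149 + 72 = 221.
  i=7: a_7=1, p_7 = 1*6541 + 4410 = 10951, q_7 = 1*221 + 149 = 370.
Check: 10951^2 - 876*370^2 = 119924401 - 119924400 = 1, so (x, y) = (10951, 370) solves the equation, and by the theorem it is the least positive solution.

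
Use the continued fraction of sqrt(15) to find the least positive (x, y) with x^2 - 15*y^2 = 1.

(x, y) = (4, 1)

First expand sqrt(15) as a continued fraction. With x_i = (sqrt(15) + m_i)/d_i and (m_0, d_0) = (0, 1): a_0 = floor(sqrt(15)) = 3, since 3^2 = 9 <= 15 < 16 = 4^2.
Iterate m_{i+1} = d_i*a_i - m_i, d_{i+1} = (15 - m_{i+1}^2)/d_i, a_{i+1} = floor((a_0 + m_{i+1})/d_{i+1}):
  m_1 = 1*3 - 0 = 3, d_1 = (15 - 3^2)/1 = 6/1 = 6, a_1 = floor((3 + 3)/6) = 1.
  m_2 = 6*1 - 3 = 3, d_2 = (15 - 3^2)/6 = 6/6 = 1, a_2 = floor((3 + 3)/1) = 6.
  m_3 = 1*6 - 3 = 3, d_3 = (15 - 3^2)/1 = 6/1 = 6: (m_3, d_3) = (m_1, d_1) = (3, 6), so from here the quotients repeat a_1, a_2; the period length is 2.
So sqrt(15) = [3; (1, 6)] with period length k = 2.
k is even, so the fundamental solution of x^2 - 15y^2 = 1 is (p_{k-1}, q_{k-1}) = (p_1, q_1); compute convergents through index 1.
Convergents (p_i = a_i*p_{i-1} + p_{i-2}, q_i = a_i*q_{i-1} + q_{i-2} with p_{-2}=0, p_{-1}=1, q_{-2}=1, q_{-1}=0):
  i=0: a_0=3, p_0 = 3*1 + 0 = 3, q_0 = 3*0 + 1 = 1.
  i=1: a_1=1, p_1 = 1*3 + 1 = 4, q_1 = 1*1 + 0 = 1.
Check: 4^2 - 15*1^2 = 16 - 15 = 1, so (x, y) = (4, 1) solves the equation, and by the theorem it is the least positive solution.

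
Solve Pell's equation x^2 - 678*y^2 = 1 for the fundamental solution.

(x, y) = (677, 26)

First expand sqrt(678) as a continued fraction. With x_i = (sqrt(678) + m_i)/d_i and (m_0, d_0) = (0, 1): a_0 = floor(sqrt(678)) = 26, since 26^2 = 676 <= 678 < 729 = 27^2.
Iterate m_{i+1} = d_i*a_i - m_i, d_{i+1} = (678 - m_{i+1}^2)/d_i, a_{i+1} = floor((a_0 + m_{i+1})/d_{i+1}):
  m_1 = 1*26 - 0 = 26, d_1 = (678 - 26^2)/1 = 2/1 = 2, a_1 = floor((26 + 26)/2) = 26.
  m_2 = 2*26 - 26 = 26, d_2 = (678 - 26^2)/2 = 2/2 = 1, a_2 = floor((26 + 26)/1) = 52.
  m_3 = 1*52 - 26 = 26, d_3 = (678 - 26^2)/1 = 2/1 = 2: (m_3, d_3) = (m_1, d_1) = (26, 2), so from here the quotients repeat a_1, a_2; the period length is 2.
So sqrt(678) = [26; (26, 52)] with period length k = 2.
k is even, so the fundamental solution of x^2 - 678y^2 = 1 is (p_{k-1}, q_{k-1}) = (p_1, q_1); compute convergents through index 1.
Convergents (p_i = a_i*p_{i-1} + p_{i-2}, q_i = a_i*q_{i-1} + q_{i-2} with p_{-2}=0, p_{-1}=1, q_{-2}=1, q_{-1}=0):
  i=0: a_0=26, p_0 = 26*1 + 0 = 26, q_0 = 26*0 + 1 = 1.
  i=1: a_1=26, p_1 = 26*26 + 1 = 677, q_1 = 26*1 + 0 = 26.
Check: 677^2 - 678*26^2 = 458329 - 458328 = 1, so (x, y) = (677, 26) solves the equation, and by the theorem it is the least positive solution.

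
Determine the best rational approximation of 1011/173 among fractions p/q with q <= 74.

187/32

Expand x = 1011/173 as a continued fraction with the Euclidean algorithm:
  1011 = 5*173 + 146, so a_0 = 5.
  173 = 1*146 + 27, so a_1 = 1.
  146 = 5*27 + 11, so a_2 = 5.
  27 = 2*11 + 5, so a_3 = 2.
  11 = 2*5 + 1, so a_4 = 2.
  5 = 5*1 + 0, so a_5 = 5.
so x = [5; 1, 5, 2, 2, 5].
Convergents (p_i = a_i*p_{i-1} + p_{i-2}, q_i = a_i*q_{i-1} + q_{i-2} with p_{-2}=0, p_{-1}=1, q_{-2}=1, q_{-1}=0), until the denominator exceeds 74:
  i=0: a_0=5, p_0 = 5*1 + 0 = 5, q_0 = 5*0 + 1 = 1.
  i=1: a_1=1, p_1 = 1*5 + 1 = 6, q_1 = 1*1 + 0 = 1.
  i=2: a_2=5, p_2 = 5*6 + 5 = 35, q_2 = 5*1 + 1 = 6.
  i=3: a_3=2, p_3 = 2*35 + 6 = 76, q_3 = 2*6 + 1 = 13.
  i=4: a_4=2, p_4 = 2*76 + 35 = 187, q_4 = 2*13 + 6 = 32.
  i=5: a_5=5, p_5 = 5*187 + 76 = 1011, q_5 = 5*32 + 13 = 173.
q_5 = 173 > 74, so the last convergent with denominator <= 74 is p_4/q_4 = 187/32.
The closest fraction with denominator <= 74 is either p_4/q_4 or the intermediate fraction (k*p_4 + p_3)/(k*q_4 + q_3) with the largest k >= 1 whose denominator stays <= 74; these approach x as k grows, and every other convergent or intermediate fraction in range is farther away.
Largest k: floor((74 - q_3)/q_4) = floor((74 - 13)/32) = 1.
That gives (1*187 + 76)/(1*32 + 13) = 263/45.
Compare the errors: |x - 187/32| = |1011*32 - 187*173|/(173*32) = 1/5536, and |x - 263/45| = |1011*45 - 263*173|/(173*45) = 4/7785.
Cross-multiplying, 1*7785 = 7785 < 22144 = 4*5536, so 1/5536 is smaller: the convergent 187/32 is closer to x than 263/45.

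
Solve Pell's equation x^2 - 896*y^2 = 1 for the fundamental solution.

(x, y) = (449, 15)

First expand sqrt(896) as a continued fraction. With x_i = (sqrt(896) + m_i)/d_i and (m_0, d_0) = (0, 1): a_0 = floor(sqrt(896)) = 29, since 29^2 = 841 <= 896 < 900 = 30^2.
Iterate m_{i+1} = d_i*a_i - m_i, d_{i+1} = (896 - m_{i+1}^2)/d_i, a_{i+1} = floor((a_0 + m_{i+1})/d_{i+1}):
  m_1 = 1*29 - 0 = 29, d_1 = (896 - 29^2)/1 = 55/1 = 55, a_1 = floor((29 + 29)/55) = 1.
  m_2 = 55*1 - 29 = 26, d_2 = (896 - 26^2)/55 = 220/55 = 4, a_2 = floor((29 + 26)/4) = 13.
  m_3 = 4*13 - 26 = 26, d_3 = (896 - 26^2)/4 = 220/4 = 55, a_3 = floor((29 + 26)/55) = 1.
  m_4 = 55*1 - 26 = 29, d_4 = (896 - 29^2)/55 = 55/55 = 1, a_4 = floor((29 + 29)/1) = 58.
  m_5 = 1*58 - 29 = 29, d_5 = (896 - 29^2)/1 = 55/1 = 55: (m_5, d_5) = (m_1, d_1) = (29, 55), so from here the quotients repeat a_1, ..., a_4; the period length is 4.
So sqrt(896) = [29; (1, 13, 1, 58)] with period length k = 4.
k is even, so the fundamental solution of x^2 - 896y^2 = 1 is (p_{k-1}, q_{k-1}) = (p_3, q_3); compute convergents through index 3.
Convergents (p_i = a_i*p_{i-1} + p_{i-2}, q_i = a_i*q_{i-1} + q_{i-2} with p_{-2}=0, p_{-1}=1, q_{-2}=1, q_{-1}=0):
  i=0: a_0=29, p_0 = 29*1 + 0 = 29, q_0 = 29*0 + 1 = 1.
  i=1: a_1=1, p_1 = 1*29 + 1 = 30, q_1 = 1*1 + 0 = 1.
  i=2: a_2=13, p_2 = 13*30 + 29 = 419, q_2 = 13*1 + 1 = 14.
  i=3: a_3=1, p_3 = 1*419 + 30 = 449, q_3 = 1*14 + 1 = 15.
Check: 449^2 - 896*15^2 = 201601 - 201600 = 1, so (x, y) = (449, 15) solves the equation, and by the theorem it is the least positive solution.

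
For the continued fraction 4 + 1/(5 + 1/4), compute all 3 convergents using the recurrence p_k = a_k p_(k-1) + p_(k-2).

Using the convergent recurrence p_i = a_i*p_{i-1} + p_{i-2}, q_i = a_i*q_{i-1} + q_{i-2} with p_{-2}=0, p_{-1}=1, q_{-2}=1, q_{-1}=0:
  i=0: a_0=4, p_0 = 4*1 + 0 = 4, q_0 = 4*0 + 1 = 1.
  i=1: a_1=5, p_1 = 5*4 + 1 = 21, q_1 = 5*1 + 0 = 5.
  i=2: a_2=4, p_2 = 4*21 + 4 = 88, q_2 = 4*5 + 1 = 21.

4/1, 21/5, 88/21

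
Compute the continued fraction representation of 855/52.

Run the Euclidean algorithm on 855 and 52; the successive quotients are the partial quotients a_0, a_1, ... (each step inverts the fractional part left over by the previous one):
  855 = 16*52 + 23, so a_0 = 16.
  52 = 2*23 + 6, so a_1 = 2.
  23 = 3*6 + 5, so a_2 = 3.
  6 = 1*5 + 1, so a_3 = 1.
  5 = 5*1 + 0, so a_4 = 5.
The remainder reaches 0 after 5 divisions, so the expansion has 5 partial quotients, read off in order.

[16; 2, 3, 1, 5]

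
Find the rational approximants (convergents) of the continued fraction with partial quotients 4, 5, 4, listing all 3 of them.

4/1, 21/5, 88/21

Using the convergent recurrence p_i = a_i*p_{i-1} + p_{i-2}, q_i = a_i*q_{i-1} + q_{i-2} with p_{-2}=0, p_{-1}=1, q_{-2}=1, q_{-1}=0:
  i=0: a_0=4, p_0 = 4*1 + 0 = 4, q_0 = 4*0 + 1 = 1.
  i=1: a_1=5, p_1 = 5*4 + 1 = 21, q_1 = 5*1 + 0 = 5.
  i=2: a_2=4, p_2 = 4*21 + 4 = 88, q_2 = 4*5 + 1 = 21.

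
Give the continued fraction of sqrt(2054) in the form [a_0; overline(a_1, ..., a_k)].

[45; overline(3, 8, 1, 2, 1, 2, 1, 2, 1, 8, 3, 90)]

Write x_i = (sqrt(2054) + m_i)/d_i with (m_0, d_0) = (0, 1). a_0 = floor(sqrt(2054)) = 45, since 45^2 = 2025 <= 2054 < 2116 = 46^2.
Iterate m_{i+1} = d_i*a_i - m_i, d_{i+1} = (2054 - m_{i+1}^2)/d_i, a_{i+1} = floor((a_0 + m_{i+1})/d_{i+1}):
  m_1 = 1*45 - 0 = 45, d_1 = (2054 - 45^2)/1 = 29/1 = 29, a_1 = floor((45 + 45)/29) = 3.
  m_2 = 29*3 - 45 = 42, d_2 = (2054 - 42^2)/29 = 290/29 = 10, a_2 = floor((45 + 42)/10) = 8.
  m_3 = 10*8 - 42 = 38, d_3 = (2054 - 38^2)/10 = 610/10 = 61, a_3 = floor((45 + 38)/61) = 1.
  m_4 = 61*1 - 38 = 23, d_4 = (2054 - 23^2)/61 = 1525/61 = 25, a_4 = floor((45 + 23)/25) = 2.
  m_5 = 25*2 - 23 = 27, d_5 = (2054 - 27^2)/25 = 1325/25 = 53, a_5 = floor((45 + 27)/53) = 1.
  m_6 = 53*1 - 27 = 26, d_6 = (2054 - 26^2)/53 = 1378/53 = 26, a_6 = floor((45 + 26)/26) = 2.
  m_7 = 26*2 - 26 = 26, d_7 = (2054 - 26^2)/26 = 1378/26 = 53, a_7 = floor((45 + 26)/53) = 1.
  m_8 = 53*1 - 26 = 27, d_8 = (2054 - 27^2)/53 = 1325/53 = 25, a_8 = floor((45 + 27)/25) = 2.
  m_9 = 25*2 - 27 = 23, d_9 = (2054 - 23^2)/25 = 1525/25 = 61, a_9 = floor((45 + 23)/61) = 1.
  m_10 = 61*1 - 23 = 38, d_10 = (2054 - 38^2)/61 = 610/61 = 10, a_10 = floor((45 + 38)/10) = 8.
  m_11 = 10*8 - 38 = 42, d_11 = (2054 - 42^2)/10 = 290/10 = 29, a_11 = floor((45 + 42)/29) = 3.
  m_12 = 29*3 - 42 = 45, d_12 = (2054 - 45^2)/29 = 29/29 = 1, a_12 = floor((45 + 45)/1) = 90.
  m_13 = 1*90 - 45 = 45, d_13 = (2054 - 45^2)/1 = 29/1 = 29: (m_13, d_13) = (m_1, d_1) = (45, 29), so from here the quotients repeat a_1, ..., a_12; the period length is 12.
Hence the expansion of sqrt(2054) is a_0 = 45 followed by the repeating block 3, 8, 1, 2, 1, 2, 1, 2, 1, 8, 3, 90 (period 12).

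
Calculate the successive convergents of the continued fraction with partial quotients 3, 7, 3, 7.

Using the convergent recurrence p_i = a_i*p_{i-1} + p_{i-2}, q_i = a_i*q_{i-1} + q_{i-2} with p_{-2}=0, p_{-1}=1, q_{-2}=1, q_{-1}=0:
  i=0: a_0=3, p_0 = 3*1 + 0 = 3, q_0 = 3*0 + 1 = 1.
  i=1: a_1=7, p_1 = 7*3 + 1 = 22, q_1 = 7*1 + 0 = 7.
  i=2: a_2=3, p_2 = 3*22 + 3 = 69, q_2 = 3*7 + 1 = 22.
  i=3: a_3=7, p_3 = 7*69 + 22 = 505, q_3 = 7*22 + 7 = 161.

3/1, 22/7, 69/22, 505/161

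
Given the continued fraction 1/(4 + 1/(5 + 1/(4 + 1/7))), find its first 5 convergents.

0/1, 1/4, 5/21, 21/88, 152/637

Using the convergent recurrence p_i = a_i*p_{i-1} + p_{i-2}, q_i = a_i*q_{i-1} + q_{i-2} with p_{-2}=0, p_{-1}=1, q_{-2}=1, q_{-1}=0:
  i=0: a_0=0, p_0 = 0*1 + 0 = 0, q_0 = 0*0 + 1 = 1.
  i=1: a_1=4, p_1 = 4*0 + 1 = 1, q_1 = 4*1 + 0 = 4.
  i=2: a_2=5, p_2 = 5*1 + 0 = 5, q_2 = 5*4 + 1 = 21.
  i=3: a_3=4, p_3 = 4*5 + 1 = 21, q_3 = 4*21 + 4 = 88.
  i=4: a_4=7, p_4 = 7*21 + 5 = 152, q_4 = 7*88 + 21 = 637.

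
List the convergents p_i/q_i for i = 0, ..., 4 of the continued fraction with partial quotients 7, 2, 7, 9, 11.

7/1, 15/2, 112/15, 1023/137, 11365/1522

Using the convergent recurrence p_i = a_i*p_{i-1} + p_{i-2}, q_i = a_i*q_{i-1} + q_{i-2} with p_{-2}=0, p_{-1}=1, q_{-2}=1, q_{-1}=0:
  i=0: a_0=7, p_0 = 7*1 + 0 = 7, q_0 = 7*0 + 1 = 1.
  i=1: a_1=2, p_1 = 2*7 + 1 = 15, q_1 = 2*1 + 0 = 2.
  i=2: a_2=7, p_2 = 7*15 + 7 = 112, q_2 = 7*2 + 1 = 15.
  i=3: a_3=9, p_3 = 9*112 + 15 = 1023, q_3 = 9*15 + 2 = 137.
  i=4: a_4=11, p_4 = 11*1023 + 112 = 11365, q_4 = 11*137 + 15 = 1522.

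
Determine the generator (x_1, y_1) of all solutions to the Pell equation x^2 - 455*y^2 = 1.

First expand sqrt(455) as a continued fraction. With x_i = (sqrt(455) + m_i)/d_i and (m_0, d_0) = (0, 1): a_0 = floor(sqrt(455)) = 21, since 21^2 = 441 <= 455 < 484 = 22^2.
Iterate m_{i+1} = d_i*a_i - m_i, d_{i+1} = (455 - m_{i+1}^2)/d_i, a_{i+1} = floor((a_0 + m_{i+1})/d_{i+1}):
  m_1 = 1*21 - 0 = 21, d_1 = (455 - 21^2)/1 = 14/1 = 14, a_1 = floor((21 + 21)/14) = 3.
  m_2 = 14*3 - 21 = 21, d_2 = (455 - 21^2)/14 = 14/14 = 1, a_2 = floor((21 + 21)/1) = 42.
  m_3 = 1*42 - 21 = 21, d_3 = (455 - 21^2)/1 = 14/1 = 14: (m_3, d_3) = (m_1, d_1) = (21, 14), so from here the quotients repeat a_1, a_2; the period length is 2.
So sqrt(455) = [21; (3, 42)] with period length k = 2.
k is even, so the fundamental solution of x^2 - 455y^2 = 1 is (p_{k-1}, q_{k-1}) = (p_1, q_1); compute convergents through index 1.
Convergents (p_i = a_i*p_{i-1} + p_{i-2}, q_i = a_i*q_{i-1} + q_{i-2} with p_{-2}=0, p_{-1}=1, q_{-2}=1, q_{-1}=0):
  i=0: a_0=21, p_0 = 21*1 + 0 = 21, q_0 = 21*0 + 1 = 1.
  i=1: a_1=3, p_1 = 3*21 + 1 = 64, q_1 = 3*1 + 0 = 3.
Check: 64^2 - 455*3^2 = 4096 - 4095 = 1, so (x, y) = (64, 3) solves the equation, and by the theorem it is the least positive solution.

(x, y) = (64, 3)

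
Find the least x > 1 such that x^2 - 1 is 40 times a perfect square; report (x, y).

(x, y) = (19, 3)

First expand sqrt(40) as a continued fraction. With x_i = (sqrt(40) + m_i)/d_i and (m_0, d_0) = (0, 1): a_0 = floor(sqrt(40)) = 6, since 6^2 = 36 <= 40 < 49 = 7^2.
Iterate m_{i+1} = d_i*a_i - m_i, d_{i+1} = (40 - m_{i+1}^2)/d_i, a_{i+1} = floor((a_0 + m_{i+1})/d_{i+1}):
  m_1 = 1*6 - 0 = 6, d_1 = (40 - 6^2)/1 = 4/1 = 4, a_1 = floor((6 + 6)/4) = 3.
  m_2 = 4*3 - 6 = 6, d_2 = (40 - 6^2)/4 = 4/4 = 1, a_2 = floor((6 + 6)/1) = 12.
  m_3 = 1*12 - 6 = 6, d_3 = (40 - 6^2)/1 = 4/1 = 4: (m_3, d_3) = (m_1, d_1) = (6, 4), so from here the quotients repeat a_1, a_2; the period length is 2.
So sqrt(40) = [6; (3, 12)] with period length k = 2.
k is even, so the fundamental solution of x^2 - 40y^2 = 1 is (p_{k-1}, q_{k-1}) = (p_1, q_1); compute convergents through index 1.
Convergents (p_i = a_i*p_{i-1} + p_{i-2}, q_i = a_i*q_{i-1} + q_{i-2} with p_{-2}=0, p_{-1}=1, q_{-2}=1, q_{-1}=0):
  i=0: a_0=6, p_0 = 6*1 + 0 = 6, q_0 = 6*0 + 1 = 1.
  i=1: a_1=3, p_1 = 3*6 + 1 = 19, q_1 = 3*1 + 0 = 3.
Check: 19^2 - 40*3^2 = 361 - 360 = 1, so (x, y) = (19, 3) solves the equation, and by the theorem it is the least positive solution.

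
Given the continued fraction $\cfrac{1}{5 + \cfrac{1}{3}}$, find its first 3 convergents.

0/1, 1/5, 3/16

Using the convergent recurrence p_i = a_i*p_{i-1} + p_{i-2}, q_i = a_i*q_{i-1} + q_{i-2} with p_{-2}=0, p_{-1}=1, q_{-2}=1, q_{-1}=0:
  i=0: a_0=0, p_0 = 0*1 + 0 = 0, q_0 = 0*0 + 1 = 1.
  i=1: a_1=5, p_1 = 5*0 + 1 = 1, q_1 = 5*1 + 0 = 5.
  i=2: a_2=3, p_2 = 3*1 + 0 = 3, q_2 = 3*5 + 1 = 16.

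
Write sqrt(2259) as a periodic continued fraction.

[47; (1, 1, 8, 7, 5, 7, 8, 1, 1, 94)]

Write x_i = (sqrt(2259) + m_i)/d_i with (m_0, d_0) = (0, 1). a_0 = floor(sqrt(2259)) = 47, since 47^2 = 2209 <= 2259 < 2304 = 48^2.
Iterate m_{i+1} = d_i*a_i - m_i, d_{i+1} = (2259 - m_{i+1}^2)/d_i, a_{i+1} = floor((a_0 + m_{i+1})/d_{i+1}):
  m_1 = 1*47 - 0 = 47, d_1 = (2259 - 47^2)/1 = 50/1 = 50, a_1 = floor((47 + 47)/50) = 1.
  m_2 = 50*1 - 47 = 3, d_2 = (2259 - 3^2)/50 = 2250/50 = 45, a_2 = floor((47 + 3)/45) = 1.
  m_3 = 45*1 - 3 = 42, d_3 = (2259 - 42^2)/45 = 495/45 = 11, a_3 = floor((47 + 42)/11) = 8.
  m_4 = 11*8 - 42 = 46, d_4 = (2259 - 46^2)/11 = 143/11 = 13, a_4 = floor((47 + 46)/13) = 7.
  m_5 = 13*7 - 46 = 45, d_5 = (2259 - 45^2)/13 = 234/13 = 18, a_5 = floor((47 + 45)/18) = 5.
  m_6 = 18*5 - 45 = 45, d_6 = (2259 - 45^2)/18 = 234/18 = 13, a_6 = floor((47 + 45)/13) = 7.
  m_7 = 13*7 - 45 = 46, d_7 = (2259 - 46^2)/13 = 143/13 = 11, a_7 = floor((47 + 46)/11) = 8.
  m_8 = 11*8 - 46 = 42, d_8 = (2259 - 42^2)/11 = 495/11 = 45, a_8 = floor((47 + 42)/45) = 1.
  m_9 = 45*1 - 42 = 3, d_9 = (2259 - 3^2)/45 = 2250/45 = 50, a_9 = floor((47 + 3)/50) = 1.
  m_10 = 50*1 - 3 = 47, d_10 = (2259 - 47^2)/50 = 50/50 = 1, a_10 = floor((47 + 47)/1) = 94.
  m_11 = 1*94 - 47 = 47, d_11 = (2259 - 47^2)/1 = 50/1 = 50: (m_11, d_11) = (m_1, d_1) = (47, 50), so from here the quotients repeat a_1, ..., a_10; the period length is 10.
Hence the expansion of sqrt(2259) is a_0 = 47 followed by the repeating block 1, 1, 8, 7, 5, 7, 8, 1, 1, 94 (period 10).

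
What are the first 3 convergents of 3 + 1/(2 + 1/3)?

Using the convergent recurrence p_i = a_i*p_{i-1} + p_{i-2}, q_i = a_i*q_{i-1} + q_{i-2} with p_{-2}=0, p_{-1}=1, q_{-2}=1, q_{-1}=0:
  i=0: a_0=3, p_0 = 3*1 + 0 = 3, q_0 = 3*0 + 1 = 1.
  i=1: a_1=2, p_1 = 2*3 + 1 = 7, q_1 = 2*1 + 0 = 2.
  i=2: a_2=3, p_2 = 3*7 + 3 = 24, q_2 = 3*2 + 1 = 7.

3/1, 7/2, 24/7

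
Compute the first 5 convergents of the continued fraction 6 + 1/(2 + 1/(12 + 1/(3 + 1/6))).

6/1, 13/2, 162/25, 499/77, 3156/487

Using the convergent recurrence p_i = a_i*p_{i-1} + p_{i-2}, q_i = a_i*q_{i-1} + q_{i-2} with p_{-2}=0, p_{-1}=1, q_{-2}=1, q_{-1}=0:
  i=0: a_0=6, p_0 = 6*1 + 0 = 6, q_0 = 6*0 + 1 = 1.
  i=1: a_1=2, p_1 = 2*6 + 1 = 13, q_1 = 2*1 + 0 = 2.
  i=2: a_2=12, p_2 = 12*13 + 6 = 162, q_2 = 12*2 + 1 = 25.
  i=3: a_3=3, p_3 = 3*162 + 13 = 499, q_3 = 3*25 + 2 = 77.
  i=4: a_4=6, p_4 = 6*499 + 162 = 3156, q_4 = 6*77 + 25 = 487.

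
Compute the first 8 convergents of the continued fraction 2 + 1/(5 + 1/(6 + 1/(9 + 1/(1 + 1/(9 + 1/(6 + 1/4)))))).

2/1, 11/5, 68/31, 623/284, 691/315, 6842/3119, 41743/19029, 173814/79235

Using the convergent recurrence p_i = a_i*p_{i-1} + p_{i-2}, q_i = a_i*q_{i-1} + q_{i-2} with p_{-2}=0, p_{-1}=1, q_{-2}=1, q_{-1}=0:
  i=0: a_0=2, p_0 = 2*1 + 0 = 2, q_0 = 2*0 + 1 = 1.
  i=1: a_1=5, p_1 = 5*2 + 1 = 11, q_1 = 5*1 + 0 = 5.
  i=2: a_2=6, p_2 = 6*11 + 2 = 68, q_2 = 6*5 + 1 = 31.
  i=3: a_3=9, p_3 = 9*68 + 11 = 623, q_3 = 9*31 + 5 = 284.
  i=4: a_4=1, p_4 = 1*623 + 68 = 691, q_4 = 1*284 + 31 = 315.
  i=5: a_5=9, p_5 = 9*691 + 623 = 6842, q_5 = 9*315 + 284 = 3119.
  i=6: a_6=6, p_6 = 6*6842 + 691 = 41743, q_6 = 6*3119 + 315 = 19029.
  i=7: a_7=4, p_7 = 4*41743 + 6842 = 173814, q_7 = 4*19029 + 3119 = 79235.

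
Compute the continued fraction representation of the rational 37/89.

[0; 2, 2, 2, 7]

Run the Euclidean algorithm on 37 and 89; the successive quotients are the partial quotients a_0, a_1, ... (each step inverts the fractional part left over by the previous one):
  37 = 0*89 + 37, so a_0 = 0.
  89 = 2*37 + 15, so a_1 = 2.
  37 = 2*15 + 7, so a_2 = 2.
  15 = 2*7 + 1, so a_3 = 2.
  7 = 7*1 + 0, so a_4 = 7.
The remainder reaches 0 after 5 divisions, so the expansion has 5 partial quotients, read off in order.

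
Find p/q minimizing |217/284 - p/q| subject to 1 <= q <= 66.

Expand x = 217/284 as a continued fraction with the Euclidean algorithm:
  217 = 0*284 + 217, so a_0 = 0.
  284 = 1*217 + 67, so a_1 = 1.
  217 = 3*67 + 16, so a_2 = 3.
  67 = 4*16 + 3, so a_3 = 4.
  16 = 5*3 + 1, so a_4 = 5.
  3 = 3*1 + 0, so a_5 = 3.
so x = [0; 1, 3, 4, 5, 3].
Convergents (p_i = a_i*p_{i-1} + p_{i-2}, q_i = a_i*q_{i-1} + q_{i-2} with p_{-2}=0, p_{-1}=1, q_{-2}=1, q_{-1}=0), until the denominator exceeds 66:
  i=0: a_0=0, p_0 = 0*1 + 0 = 0, q_0 = 0*0 + 1 = 1.
  i=1: a_1=1, p_1 = 1*0 + 1 = 1, q_1 = 1*1 + 0 = 1.
  i=2: a_2=3, p_2 = 3*1 + 0 = 3, q_2 = 3*1 + 1 = 4.
  i=3: a_3=4, p_3 = 4*3 + 1 = 13, q_3 = 4*4 + 1 = 17.
  i=4: a_4=5, p_4 = 5*13 + 3 = 68, q_4 = 5*17 + 4 = 89.
q_4 = 89 > 66, so the last convergent with denominator <= 66 is p_3/q_3 = 13/17.
The closest fraction with denominator <= 66 is either p_3/q_3 or the intermediate fraction (k*p_3 + p_2)/(k*q_3 + q_2) with the largest k >= 1 whose denominator stays <= 66; these approach x as k grows, and every other convergent or intermediate fraction in range is farther away.
Largest k: floor((66 - q_2)/q_3) = floor((66 - 4)/17) = 3.
That gives (3*13 + 3)/(3*17 + 4) = 42/55.
Compare the errors: |x - 13/17| = |217*17 - 13*284|/(284*17) = 3/4828, and |x - 42/55| = |217*55 - 42*284|/(284*55) = 7/15620.
Cross-multiplying, 7*4828 = 33796 < 46860 = 3*15620, so 7/15620 is smaller: the intermediate fraction 42/55 is closer to x than 13/17.

42/55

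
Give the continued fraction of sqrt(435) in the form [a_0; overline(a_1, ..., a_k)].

Write x_i = (sqrt(435) + m_i)/d_i with (m_0, d_0) = (0, 1). a_0 = floor(sqrt(435)) = 20, since 20^2 = 400 <= 435 < 441 = 21^2.
Iterate m_{i+1} = d_i*a_i - m_i, d_{i+1} = (435 - m_{i+1}^2)/d_i, a_{i+1} = floor((a_0 + m_{i+1})/d_{i+1}):
  m_1 = 1*20 - 0 = 20, d_1 = (435 - 20^2)/1 = 35/1 = 35, a_1 = floor((20 + 20)/35) = 1.
  m_2 = 35*1 - 20 = 15, d_2 = (435 - 15^2)/35 = 210/35 = 6, a_2 = floor((20 + 15)/6) = 5.
  m_3 = 6*5 - 15 = 15, d_3 = (435 - 15^2)/6 = 210/6 = 35, a_3 = floor((20 + 15)/35) = 1.
  m_4 = 35*1 - 15 = 20, d_4 = (435 - 20^2)/35 = 35/35 = 1, a_4 = floor((20 + 20)/1) = 40.
  m_5 = 1*40 - 20 = 20, d_5 = (435 - 20^2)/1 = 35/1 = 35: (m_5, d_5) = (m_1, d_1) = (20, 35), so from here the quotients repeat a_1, ..., a_4; the period length is 4.
Hence the expansion of sqrt(435) is a_0 = 20 followed by the repeating block 1, 5, 1, 40 (period 4).

[20; overline(1, 5, 1, 40)]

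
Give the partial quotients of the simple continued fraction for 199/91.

[2; 5, 2, 1, 5]

Run the Euclidean algorithm on 199 and 91; the successive quotients are the partial quotients a_0, a_1, ... (each step inverts the fractional part left over by the previous one):
  199 = 2*91 + 17, so a_0 = 2.
  91 = 5*17 + 6, so a_1 = 5.
  17 = 2*6 + 5, so a_2 = 2.
  6 = 1*5 + 1, so a_3 = 1.
  5 = 5*1 + 0, so a_4 = 5.
The remainder reaches 0 after 5 divisions, so the expansion has 5 partial quotients, read off in order.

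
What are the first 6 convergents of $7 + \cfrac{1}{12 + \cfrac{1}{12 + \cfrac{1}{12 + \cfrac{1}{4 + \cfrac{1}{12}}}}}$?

7/1, 85/12, 1027/145, 12409/1752, 50663/7153, 620365/87588

Using the convergent recurrence p_i = a_i*p_{i-1} + p_{i-2}, q_i = a_i*q_{i-1} + q_{i-2} with p_{-2}=0, p_{-1}=1, q_{-2}=1, q_{-1}=0:
  i=0: a_0=7, p_0 = 7*1 + 0 = 7, q_0 = 7*0 + 1 = 1.
  i=1: a_1=12, p_1 = 12*7 + 1 = 85, q_1 = 12*1 + 0 = 12.
  i=2: a_2=12, p_2 = 12*85 + 7 = 1027, q_2 = 12*12 + 1 = 145.
  i=3: a_3=12, p_3 = 12*1027 + 85 = 12409, q_3 = 12*145 + 12 = 1752.
  i=4: a_4=4, p_4 = 4*12409 + 1027 = 50663, q_4 = 4*1752 + 145 = 7153.
  i=5: a_5=12, p_5 = 12*50663 + 12409 = 620365, q_5 = 12*7153 + 1752 = 87588.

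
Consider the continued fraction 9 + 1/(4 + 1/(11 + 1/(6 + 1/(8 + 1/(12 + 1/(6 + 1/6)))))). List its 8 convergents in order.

Using the convergent recurrence p_i = a_i*p_{i-1} + p_{i-2}, q_i = a_i*q_{i-1} + q_{i-2} with p_{-2}=0, p_{-1}=1, q_{-2}=1, q_{-1}=0:
  i=0: a_0=9, p_0 = 9*1 + 0 = 9, q_0 = 9*0 + 1 = 1.
  i=1: a_1=4, p_1 = 4*9 + 1 = 37, q_1 = 4*1 + 0 = 4.
  i=2: a_2=11, p_2 = 11*37 + 9 = 416, q_2 = 11*4 + 1 = 45.
  i=3: a_3=6, p_3 = 6*416 + 37 = 2533, q_3 = 6*45 + 4 = 274.
  i=4: a_4=8, p_4 = 8*2533 + 416 = 20680, q_4 = 8*274 + 45 = 2237.
  i=5: a_5=12, p_5 = 12*20680 + 2533 = 250693, q_5 = 12*2237 + 274 = 27118.
  i=6: a_6=6, p_6 = 6*250693 + 20680 = 1524838, q_6 = 6*27118 + 2237 = 164945.
  i=7: a_7=6, p_7 = 6*1524838 + 250693 = 9399721, q_7 = 6*164945 + 27118 = 1016788.

9/1, 37/4, 416/45, 2533/274, 20680/2237, 250693/27118, 1524838/164945, 9399721/1016788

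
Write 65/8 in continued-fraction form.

[8; 8]

Run the Euclidean algorithm on 65 and 8; the successive quotients are the partial quotients a_0, a_1, ... (each step inverts the fractional part left over by the previous one):
  65 = 8*8 + 1, so a_0 = 8.
  8 = 8*1 + 0, so a_1 = 8.
The remainder reaches 0 after 2 divisions, so the expansion has 2 partial quotients, read off in order.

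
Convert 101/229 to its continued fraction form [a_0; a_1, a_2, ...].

Run the Euclidean algorithm on 101 and 229; the successive quotients are the partial quotients a_0, a_1, ... (each step inverts the fractional part left over by the previous one):
  101 = 0*229 + 101, so a_0 = 0.
  229 = 2*101 + 27, so a_1 = 2.
  101 = 3*27 + 20, so a_2 = 3.
  27 = 1*20 + 7, so a_3 = 1.
  20 = 2*7 + 6, so a_4 = 2.
  7 = 1*6 + 1, so a_5 = 1.
  6 = 6*1 + 0, so a_6 = 6.
The remainder reaches 0 after 7 divisions, so the expansion has 7 partial quotients, read off in order.

[0; 2, 3, 1, 2, 1, 6]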